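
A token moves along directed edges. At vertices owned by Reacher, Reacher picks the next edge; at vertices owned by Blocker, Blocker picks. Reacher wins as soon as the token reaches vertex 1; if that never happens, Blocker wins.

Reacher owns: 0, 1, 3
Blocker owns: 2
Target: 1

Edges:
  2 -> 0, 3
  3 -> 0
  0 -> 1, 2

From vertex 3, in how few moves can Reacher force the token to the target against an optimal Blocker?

2

A0 = {1}
A1: add {0} — 0 (Reacher) has 0→1.
A2: add {3} — 3 (Reacher) has 3→0.
3 enters the attractor at level 2, so Reacher can force the target in 2 moves from there.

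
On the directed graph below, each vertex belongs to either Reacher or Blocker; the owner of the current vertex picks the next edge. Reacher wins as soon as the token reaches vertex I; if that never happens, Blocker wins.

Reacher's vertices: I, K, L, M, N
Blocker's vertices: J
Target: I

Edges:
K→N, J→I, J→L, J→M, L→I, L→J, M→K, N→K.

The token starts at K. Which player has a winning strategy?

Blocker

A0 = {I}
A1: add {L} — L (Reacher) has L→I.
A2 = A1; e.g. J (Blocker) can still go to M. Fixed point.
K never enters the attractor, so Blocker can avoid the target forever.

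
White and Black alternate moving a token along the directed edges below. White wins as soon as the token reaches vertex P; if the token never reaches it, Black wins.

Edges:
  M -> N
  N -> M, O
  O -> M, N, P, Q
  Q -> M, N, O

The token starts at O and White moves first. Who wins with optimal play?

White

Track states (vertex, player-to-move).
A0 = {(P,White), (P,Black)}
A1: add {(O,White)}.
(O,White) ∈ A1 ⇒ White forces the target.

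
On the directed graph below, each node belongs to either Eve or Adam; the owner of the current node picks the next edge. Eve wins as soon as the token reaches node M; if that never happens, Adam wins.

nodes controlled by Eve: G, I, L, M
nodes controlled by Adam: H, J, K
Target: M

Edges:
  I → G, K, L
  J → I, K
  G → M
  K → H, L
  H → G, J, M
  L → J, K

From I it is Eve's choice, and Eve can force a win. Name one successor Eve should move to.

A0 = {M}
A1: add {G} — G (Eve) has G→M.
A2: add {I} — I (Eve) has I→G.
A3 = A2; e.g. H (Adam) can still go to J. Fixed point.
From I, successor G is in the attractor (rank 1); the other successors K, L are not.

G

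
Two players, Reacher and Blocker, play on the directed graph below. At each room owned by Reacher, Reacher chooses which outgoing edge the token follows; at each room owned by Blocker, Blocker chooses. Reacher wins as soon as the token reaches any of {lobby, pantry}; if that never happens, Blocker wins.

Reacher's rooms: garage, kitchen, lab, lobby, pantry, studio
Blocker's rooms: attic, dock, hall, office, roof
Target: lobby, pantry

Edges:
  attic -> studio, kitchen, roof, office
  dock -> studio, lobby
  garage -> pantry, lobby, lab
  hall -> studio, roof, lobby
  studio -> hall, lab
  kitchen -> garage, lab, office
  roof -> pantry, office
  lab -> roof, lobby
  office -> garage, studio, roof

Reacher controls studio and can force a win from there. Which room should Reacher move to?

A0 = {lobby, pantry}
A1: add {garage, lab} — garage (Reacher) has garage→pantry; lab (Reacher) has lab→lobby.
A2: add {kitchen, studio} — studio (Reacher) has studio→lab; kitchen (Reacher) has kitchen→garage.
A3: add {dock} — dock (Blocker): all of {studio, lobby} already in.
A4 = A3; e.g. attic (Blocker) can still go to roof. Fixed point.
From studio, successor lab is in the attractor (rank 1); the other successor hall is not.

lab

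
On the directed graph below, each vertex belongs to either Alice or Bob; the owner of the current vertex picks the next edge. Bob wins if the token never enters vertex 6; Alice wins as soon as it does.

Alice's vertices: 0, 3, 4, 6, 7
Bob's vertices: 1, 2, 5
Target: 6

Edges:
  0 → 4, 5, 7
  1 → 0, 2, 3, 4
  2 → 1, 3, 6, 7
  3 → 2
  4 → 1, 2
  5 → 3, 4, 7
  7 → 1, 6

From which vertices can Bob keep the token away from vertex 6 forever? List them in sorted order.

1, 2, 3, 4, 5

A0 = {6}
A1: add {7} — 7 (Alice) has 7→6.
A2: add {0} — 0 (Alice) has 0→7.
A3 = A2; e.g. 1 (Bob) can still go to 2. Fixed point.
Alice's attractor = {0, 6, 7}; Bob avoids the target exactly from the complement.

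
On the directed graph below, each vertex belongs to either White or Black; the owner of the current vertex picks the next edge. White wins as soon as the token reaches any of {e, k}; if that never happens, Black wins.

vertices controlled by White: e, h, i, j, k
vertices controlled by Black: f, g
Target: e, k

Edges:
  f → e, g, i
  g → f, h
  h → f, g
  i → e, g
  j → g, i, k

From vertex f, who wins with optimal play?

A0 = {e, k}
A1: add {i, j} — i (White) has i→e; j (White) has j→k.
A2 = A1; e.g. f (Black) can still go to g. Fixed point.
f never enters the attractor, so Black can avoid the target forever.

Black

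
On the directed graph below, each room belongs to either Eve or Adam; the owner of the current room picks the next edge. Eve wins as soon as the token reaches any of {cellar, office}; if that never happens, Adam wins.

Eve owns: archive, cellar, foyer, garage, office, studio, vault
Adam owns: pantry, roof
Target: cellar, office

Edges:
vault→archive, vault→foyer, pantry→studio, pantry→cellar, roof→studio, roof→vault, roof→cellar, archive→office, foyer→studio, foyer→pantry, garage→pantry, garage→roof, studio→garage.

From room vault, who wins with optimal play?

Eve

A0 = {cellar, office}
A1: add {archive} — archive (Eve) has archive→office.
A2: add {vault} — vault (Eve) has vault→archive.
A3 = A2; e.g. studio (Eve) has no edge into A2. Fixed point.
vault ∈ A2, so Eve can force the target.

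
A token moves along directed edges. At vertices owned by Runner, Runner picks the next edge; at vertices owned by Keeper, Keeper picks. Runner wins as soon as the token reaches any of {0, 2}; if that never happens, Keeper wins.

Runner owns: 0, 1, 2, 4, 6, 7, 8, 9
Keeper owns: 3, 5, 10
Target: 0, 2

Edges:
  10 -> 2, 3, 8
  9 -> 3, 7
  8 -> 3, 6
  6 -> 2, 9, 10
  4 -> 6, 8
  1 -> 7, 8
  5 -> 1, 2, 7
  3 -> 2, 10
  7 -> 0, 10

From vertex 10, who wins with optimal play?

Keeper

A0 = {0, 2}
A1: add {6, 7} — 6 (Runner) has 6→2; 7 (Runner) has 7→0.
A2: add {1, 4, 8, 9} — 1 (Runner) has 1→7; 4 (Runner) has 4→6; 8 (Runner) has 8→6; 9 (Runner) has 9→7.
A3: add {5} — 5 (Keeper): all of {1, 2, 7} already in.
A4 = A3; e.g. 3 (Keeper) can still go to 10. Fixed point.
10 never enters the attractor, so Keeper can avoid the target forever.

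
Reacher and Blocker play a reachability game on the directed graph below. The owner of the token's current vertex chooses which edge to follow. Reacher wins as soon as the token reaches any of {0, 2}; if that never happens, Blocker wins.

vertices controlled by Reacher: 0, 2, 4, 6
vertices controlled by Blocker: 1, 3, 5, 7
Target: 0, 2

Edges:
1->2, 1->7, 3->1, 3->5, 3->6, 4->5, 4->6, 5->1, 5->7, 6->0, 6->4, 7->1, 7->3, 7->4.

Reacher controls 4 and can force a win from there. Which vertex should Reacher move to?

6

A0 = {0, 2}
A1: add {6} — 6 (Reacher) has 6→0.
A2: add {4} — 4 (Reacher) has 4→6.
A3 = A2; e.g. 1 (Blocker) can still go to 7. Fixed point.
From 4, successor 6 is in the attractor (rank 1); the other successor 5 is not.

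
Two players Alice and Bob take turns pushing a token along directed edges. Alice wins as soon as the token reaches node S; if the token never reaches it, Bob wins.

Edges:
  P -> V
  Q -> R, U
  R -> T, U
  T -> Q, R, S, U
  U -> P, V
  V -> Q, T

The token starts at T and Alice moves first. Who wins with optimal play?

Track states (vertex, player-to-move).
A0 = {(S,Alice), (S,Bob)}
A1: add {(T,Alice)}.
(T,Alice) ∈ A1 ⇒ Alice forces the target.

Alice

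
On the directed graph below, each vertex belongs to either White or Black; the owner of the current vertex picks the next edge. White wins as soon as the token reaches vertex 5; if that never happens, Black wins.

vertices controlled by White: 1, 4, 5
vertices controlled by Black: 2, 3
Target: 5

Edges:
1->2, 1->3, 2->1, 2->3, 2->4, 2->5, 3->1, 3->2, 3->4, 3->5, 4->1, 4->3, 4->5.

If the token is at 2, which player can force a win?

A0 = {5}
A1: add {4} — 4 (White) has 4→5.
A2 = A1; e.g. 1 (White) has no edge into A1. Fixed point.
2 never enters the attractor, so Black can avoid the target forever.

Black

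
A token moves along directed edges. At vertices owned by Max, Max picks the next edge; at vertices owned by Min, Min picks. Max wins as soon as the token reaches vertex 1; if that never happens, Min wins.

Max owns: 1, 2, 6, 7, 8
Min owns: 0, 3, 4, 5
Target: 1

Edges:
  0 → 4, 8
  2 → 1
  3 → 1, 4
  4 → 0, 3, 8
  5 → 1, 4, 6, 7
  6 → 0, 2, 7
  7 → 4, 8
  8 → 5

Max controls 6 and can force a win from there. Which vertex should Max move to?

A0 = {1}
A1: add {2} — 2 (Max) has 2→1.
A2: add {6} — 6 (Max) has 6→2.
A3 = A2; e.g. 0 (Min) can still go to 4. Fixed point.
From 6, successor 2 is in the attractor (rank 1); the other successors 0, 7 are not.

2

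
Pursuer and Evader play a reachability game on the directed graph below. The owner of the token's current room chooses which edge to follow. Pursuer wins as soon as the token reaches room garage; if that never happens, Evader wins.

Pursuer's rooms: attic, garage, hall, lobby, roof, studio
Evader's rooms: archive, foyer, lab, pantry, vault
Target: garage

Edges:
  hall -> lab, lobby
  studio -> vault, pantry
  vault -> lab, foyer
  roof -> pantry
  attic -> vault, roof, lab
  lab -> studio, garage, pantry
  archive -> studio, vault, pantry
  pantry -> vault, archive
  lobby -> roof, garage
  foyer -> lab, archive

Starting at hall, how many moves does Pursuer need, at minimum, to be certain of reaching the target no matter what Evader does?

2

A0 = {garage}
A1: add {lobby} — lobby (Pursuer) has lobby→garage.
A2: add {hall} — hall (Pursuer) has hall→lobby.
A3 = A2; e.g. studio (Pursuer) has no edge into A2. Fixed point.
hall enters the attractor at level 2, so Pursuer can force the target in 2 moves from there.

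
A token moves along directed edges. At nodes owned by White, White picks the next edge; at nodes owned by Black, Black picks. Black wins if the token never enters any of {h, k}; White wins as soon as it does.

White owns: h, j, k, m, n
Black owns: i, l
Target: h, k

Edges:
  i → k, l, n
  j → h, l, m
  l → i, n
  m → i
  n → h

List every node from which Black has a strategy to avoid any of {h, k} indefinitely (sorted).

A0 = {h, k}
A1: add {j, n} — j (White) has j→h; n (White) has n→h.
A2 = A1; e.g. i (Black) can still go to l. Fixed point.
White's attractor = {h, j, k, n}; Black avoids the target exactly from the complement.

i, l, m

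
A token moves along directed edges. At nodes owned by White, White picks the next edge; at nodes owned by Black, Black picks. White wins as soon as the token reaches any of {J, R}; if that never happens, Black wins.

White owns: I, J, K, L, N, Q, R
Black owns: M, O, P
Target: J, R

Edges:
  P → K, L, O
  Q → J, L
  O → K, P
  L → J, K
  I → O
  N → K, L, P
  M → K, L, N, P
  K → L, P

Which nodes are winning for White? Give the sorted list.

J, K, L, N, Q, R

A0 = {J, R}
A1: add {L, Q} — L (White) has L→J; Q (White) has Q→J.
A2: add {K, N} — K (White) has K→L; N (White) has N→L.
A3 = A2; e.g. I (White) has no edge into A2. Fixed point.
White's winning region = {J, K, L, N, Q, R}.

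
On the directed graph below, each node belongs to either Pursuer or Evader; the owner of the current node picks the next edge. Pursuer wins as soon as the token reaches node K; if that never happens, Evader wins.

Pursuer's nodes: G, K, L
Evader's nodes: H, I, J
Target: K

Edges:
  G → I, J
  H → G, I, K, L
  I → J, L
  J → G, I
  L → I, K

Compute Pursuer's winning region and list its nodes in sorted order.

K, L

A0 = {K}
A1: add {L} — L (Pursuer) has L→K.
A2 = A1; e.g. G (Pursuer) has no edge into A1. Fixed point.
Pursuer's winning region = {K, L}.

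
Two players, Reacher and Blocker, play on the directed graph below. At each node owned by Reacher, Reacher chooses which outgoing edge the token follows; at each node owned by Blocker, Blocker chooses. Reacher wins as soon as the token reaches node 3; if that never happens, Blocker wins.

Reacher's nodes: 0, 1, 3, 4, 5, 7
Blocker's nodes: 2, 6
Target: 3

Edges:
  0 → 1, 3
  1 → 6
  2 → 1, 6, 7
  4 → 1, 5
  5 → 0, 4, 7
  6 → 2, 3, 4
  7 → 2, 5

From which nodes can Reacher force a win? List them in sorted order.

0, 3, 4, 5, 7

A0 = {3}
A1: add {0} — 0 (Reacher) has 0→3.
A2: add {5} — 5 (Reacher) has 5→0.
A3: add {4, 7} — 4 (Reacher) has 4→5; 7 (Reacher) has 7→5.
A4 = A3; e.g. 1 (Reacher) has no edge into A3. Fixed point.
Reacher's winning region = {0, 3, 4, 5, 7}.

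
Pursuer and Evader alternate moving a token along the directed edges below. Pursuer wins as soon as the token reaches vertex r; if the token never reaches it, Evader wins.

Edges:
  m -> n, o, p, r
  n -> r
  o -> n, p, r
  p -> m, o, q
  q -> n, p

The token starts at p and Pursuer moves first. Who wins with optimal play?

Evader

Track states (vertex, player-to-move).
A0 = {(r,Pursuer), (r,Evader)}
A1: add {(m,Pursuer), (n,Pursuer), (n,Evader), (o,Pursuer)}.
A2: add {(q,Pursuer)}.
A3: add {(p,Evader)}.
A4 = A3; e.g. (m,Evader) stays out. (p,Pursuer) never enters ⇒ Evader avoids the target.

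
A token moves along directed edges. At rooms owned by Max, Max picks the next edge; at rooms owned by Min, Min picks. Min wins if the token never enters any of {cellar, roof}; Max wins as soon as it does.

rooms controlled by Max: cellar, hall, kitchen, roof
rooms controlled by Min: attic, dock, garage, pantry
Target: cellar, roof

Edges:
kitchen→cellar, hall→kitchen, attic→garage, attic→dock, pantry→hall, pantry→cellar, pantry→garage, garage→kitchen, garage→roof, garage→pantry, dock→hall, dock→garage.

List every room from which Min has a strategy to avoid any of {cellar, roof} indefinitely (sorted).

attic, dock, garage, pantry

A0 = {cellar, roof}
A1: add {kitchen} — kitchen (Max) has kitchen→cellar.
A2: add {hall} — hall (Max) has hall→kitchen.
A3 = A2; e.g. attic (Min) can still go to garage. Fixed point.
Max's attractor = {cellar, hall, kitchen, roof}; Min avoids the target exactly from the complement.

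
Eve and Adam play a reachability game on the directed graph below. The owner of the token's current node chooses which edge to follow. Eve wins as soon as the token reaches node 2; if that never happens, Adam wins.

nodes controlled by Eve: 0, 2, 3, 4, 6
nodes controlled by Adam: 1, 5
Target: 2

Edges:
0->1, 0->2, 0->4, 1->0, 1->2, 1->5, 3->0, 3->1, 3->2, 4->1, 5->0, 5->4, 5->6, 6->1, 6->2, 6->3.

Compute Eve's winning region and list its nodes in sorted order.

0, 2, 3, 6

A0 = {2}
A1: add {0, 3, 6} — 0 (Eve) has 0→2; 3 (Eve) has 3→2; 6 (Eve) has 6→2.
A2 = A1; e.g. 1 (Adam) can still go to 5. Fixed point.
Eve's winning region = {0, 2, 3, 6}.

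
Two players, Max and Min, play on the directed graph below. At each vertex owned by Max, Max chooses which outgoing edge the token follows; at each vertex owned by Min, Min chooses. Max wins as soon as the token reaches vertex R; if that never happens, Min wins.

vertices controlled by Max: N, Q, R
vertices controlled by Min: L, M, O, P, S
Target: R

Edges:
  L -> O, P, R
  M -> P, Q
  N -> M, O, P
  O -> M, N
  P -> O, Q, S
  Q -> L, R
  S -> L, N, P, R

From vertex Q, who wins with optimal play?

A0 = {R}
A1: add {Q} — Q (Max) has Q→R.
A2 = A1; e.g. L (Min) can still go to O. Fixed point.
Q ∈ A1, so Max can force the target.

Max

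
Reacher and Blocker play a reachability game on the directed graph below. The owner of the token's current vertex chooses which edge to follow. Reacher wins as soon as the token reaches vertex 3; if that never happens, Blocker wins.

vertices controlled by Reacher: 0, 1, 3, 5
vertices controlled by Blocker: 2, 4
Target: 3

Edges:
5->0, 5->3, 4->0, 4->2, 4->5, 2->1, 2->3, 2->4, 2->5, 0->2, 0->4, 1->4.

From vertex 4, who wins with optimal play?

Blocker

A0 = {3}
A1: add {5} — 5 (Reacher) has 5→3.
A2 = A1; e.g. 0 (Reacher) has no edge into A1. Fixed point.
4 never enters the attractor, so Blocker can avoid the target forever.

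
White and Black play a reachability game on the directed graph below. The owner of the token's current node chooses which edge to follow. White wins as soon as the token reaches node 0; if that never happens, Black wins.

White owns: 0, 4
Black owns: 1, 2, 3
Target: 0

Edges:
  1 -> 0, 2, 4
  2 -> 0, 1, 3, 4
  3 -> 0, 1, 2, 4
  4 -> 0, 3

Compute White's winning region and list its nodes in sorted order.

0, 4

A0 = {0}
A1: add {4} — 4 (White) has 4→0.
A2 = A1; e.g. 1 (Black) can still go to 2. Fixed point.
White's winning region = {0, 4}.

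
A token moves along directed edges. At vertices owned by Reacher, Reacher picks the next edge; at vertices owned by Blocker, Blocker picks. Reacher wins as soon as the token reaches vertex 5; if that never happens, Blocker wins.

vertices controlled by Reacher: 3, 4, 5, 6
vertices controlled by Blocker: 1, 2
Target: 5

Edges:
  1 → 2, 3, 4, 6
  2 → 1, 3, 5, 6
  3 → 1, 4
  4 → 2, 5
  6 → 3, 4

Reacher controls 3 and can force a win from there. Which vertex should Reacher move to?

4

A0 = {5}
A1: add {4} — 4 (Reacher) has 4→5.
A2: add {3, 6} — 3 (Reacher) has 3→4; 6 (Reacher) has 6→4.
A3 = A2; e.g. 1 (Blocker) can still go to 2. Fixed point.
From 3, successor 4 is in the attractor (rank 1); the other successor 1 is not.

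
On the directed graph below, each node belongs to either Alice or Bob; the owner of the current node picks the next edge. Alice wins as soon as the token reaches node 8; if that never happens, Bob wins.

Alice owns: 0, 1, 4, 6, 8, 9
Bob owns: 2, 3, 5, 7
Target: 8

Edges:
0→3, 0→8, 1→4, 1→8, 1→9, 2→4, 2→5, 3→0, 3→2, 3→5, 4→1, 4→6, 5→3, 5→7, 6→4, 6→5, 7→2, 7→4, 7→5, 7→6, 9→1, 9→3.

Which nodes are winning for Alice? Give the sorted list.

A0 = {8}
A1: add {0, 1} — 0 (Alice) has 0→8; 1 (Alice) has 1→8.
A2: add {4, 9} — 4 (Alice) has 4→1; 9 (Alice) has 9→1.
A3: add {6} — 6 (Alice) has 6→4.
A4 = A3; e.g. 2 (Bob) can still go to 5. Fixed point.
Alice's winning region = {0, 1, 4, 6, 8, 9}.

0, 1, 4, 6, 8, 9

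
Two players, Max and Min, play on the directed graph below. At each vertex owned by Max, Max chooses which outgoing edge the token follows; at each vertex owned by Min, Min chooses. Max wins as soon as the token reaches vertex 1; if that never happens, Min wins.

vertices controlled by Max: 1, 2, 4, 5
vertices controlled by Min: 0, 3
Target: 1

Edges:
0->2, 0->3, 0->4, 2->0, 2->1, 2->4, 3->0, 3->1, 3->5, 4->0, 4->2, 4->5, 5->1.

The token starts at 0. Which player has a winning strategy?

A0 = {1}
A1: add {2, 5} — 2 (Max) has 2→1; 5 (Max) has 5→1.
A2: add {4} — 4 (Max) has 4→2.
A3 = A2; e.g. 0 (Min) can still go to 3. Fixed point.
0 never enters the attractor, so Min can avoid the target forever.

Min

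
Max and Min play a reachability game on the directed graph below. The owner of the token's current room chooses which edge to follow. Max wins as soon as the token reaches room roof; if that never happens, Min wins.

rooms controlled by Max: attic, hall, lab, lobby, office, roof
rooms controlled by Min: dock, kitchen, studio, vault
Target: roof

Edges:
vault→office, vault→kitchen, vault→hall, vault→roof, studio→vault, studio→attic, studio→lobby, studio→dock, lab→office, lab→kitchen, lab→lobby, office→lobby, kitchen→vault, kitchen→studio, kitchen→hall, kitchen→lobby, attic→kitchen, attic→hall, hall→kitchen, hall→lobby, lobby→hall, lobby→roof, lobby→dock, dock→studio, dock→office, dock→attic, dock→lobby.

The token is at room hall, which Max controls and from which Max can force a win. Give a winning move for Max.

A0 = {roof}
A1: add {lobby} — lobby (Max) has lobby→roof.
A2: add {hall, lab, office} — lab (Max) has lab→lobby; office (Max) has office→lobby; hall (Max) has hall→lobby.
A3: add {attic} — attic (Max) has attic→hall.
A4 = A3; e.g. vault (Min) can still go to kitchen. Fixed point.
From hall, successor lobby is in the attractor (rank 1); the other successor kitchen is not.

lobby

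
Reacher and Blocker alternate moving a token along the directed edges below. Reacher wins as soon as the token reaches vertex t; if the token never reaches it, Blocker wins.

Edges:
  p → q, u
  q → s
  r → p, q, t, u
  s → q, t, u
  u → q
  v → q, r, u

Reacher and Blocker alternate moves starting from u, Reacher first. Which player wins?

Reacher

Track states (vertex, player-to-move).
A0 = {(t,Reacher), (t,Blocker)}
A1: add {(r,Reacher), (s,Reacher)}.
A2: add {(q,Blocker)}.
A3: add {(p,Reacher), (u,Reacher), (v,Reacher)}.
(u,Reacher) ∈ A3 ⇒ Reacher forces the target.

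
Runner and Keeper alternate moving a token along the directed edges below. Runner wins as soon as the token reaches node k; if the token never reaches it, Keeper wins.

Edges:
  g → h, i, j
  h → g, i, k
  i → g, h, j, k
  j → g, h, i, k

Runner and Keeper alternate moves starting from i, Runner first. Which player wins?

Runner

Track states (vertex, player-to-move).
A0 = {(k,Runner), (k,Keeper)}
A1: add {(h,Runner), (i,Runner), (j,Runner)}.
(i,Runner) ∈ A1 ⇒ Runner forces the target.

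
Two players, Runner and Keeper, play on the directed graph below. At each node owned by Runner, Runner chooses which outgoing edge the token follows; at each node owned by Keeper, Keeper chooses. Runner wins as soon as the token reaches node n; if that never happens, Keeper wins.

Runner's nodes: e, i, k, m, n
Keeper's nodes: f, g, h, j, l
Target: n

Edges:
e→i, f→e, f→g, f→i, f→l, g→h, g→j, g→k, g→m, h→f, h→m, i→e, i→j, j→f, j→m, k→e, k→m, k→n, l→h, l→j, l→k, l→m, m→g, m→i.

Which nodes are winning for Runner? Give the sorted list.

k, n

A0 = {n}
A1: add {k} — k (Runner) has k→n.
A2 = A1; e.g. e (Runner) has no edge into A1. Fixed point.
Runner's winning region = {k, n}.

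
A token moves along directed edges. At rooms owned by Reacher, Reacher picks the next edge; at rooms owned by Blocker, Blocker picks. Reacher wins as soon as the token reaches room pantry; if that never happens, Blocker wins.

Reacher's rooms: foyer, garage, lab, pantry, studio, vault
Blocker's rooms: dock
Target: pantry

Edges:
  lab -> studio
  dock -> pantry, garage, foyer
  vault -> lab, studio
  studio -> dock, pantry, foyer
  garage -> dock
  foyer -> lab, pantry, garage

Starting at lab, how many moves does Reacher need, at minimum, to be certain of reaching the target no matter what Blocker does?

2

A0 = {pantry}
A1: add {foyer, studio} — studio (Reacher) has studio→pantry; foyer (Reacher) has foyer→pantry.
A2: add {lab, vault} — lab (Reacher) has lab→studio; vault (Reacher) has vault→studio.
A3 = A2; e.g. dock (Blocker) can still go to garage. Fixed point.
lab enters the attractor at level 2, so Reacher can force the target in 2 moves from there.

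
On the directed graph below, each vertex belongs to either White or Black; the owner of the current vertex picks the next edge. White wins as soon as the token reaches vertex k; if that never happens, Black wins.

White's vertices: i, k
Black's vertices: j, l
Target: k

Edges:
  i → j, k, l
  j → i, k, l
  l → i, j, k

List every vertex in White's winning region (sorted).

i, k

A0 = {k}
A1: add {i} — i (White) has i→k.
A2 = A1; e.g. j (Black) can still go to l. Fixed point.
White's winning region = {i, k}.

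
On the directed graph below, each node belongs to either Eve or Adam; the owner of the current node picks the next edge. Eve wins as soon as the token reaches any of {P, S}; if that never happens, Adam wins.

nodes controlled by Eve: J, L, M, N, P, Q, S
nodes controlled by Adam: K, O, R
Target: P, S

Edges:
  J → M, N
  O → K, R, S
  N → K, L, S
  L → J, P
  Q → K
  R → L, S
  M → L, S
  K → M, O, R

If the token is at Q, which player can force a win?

Adam

A0 = {P, S}
A1: add {L, M, N} — L (Eve) has L→P; M (Eve) has M→S; N (Eve) has N→S.
A2: add {J, R} — J (Eve) has J→M; R (Adam): all of {L, S} already in.
A3 = A2; e.g. K (Adam) can still go to O. Fixed point.
Q never enters the attractor, so Adam can avoid the target forever.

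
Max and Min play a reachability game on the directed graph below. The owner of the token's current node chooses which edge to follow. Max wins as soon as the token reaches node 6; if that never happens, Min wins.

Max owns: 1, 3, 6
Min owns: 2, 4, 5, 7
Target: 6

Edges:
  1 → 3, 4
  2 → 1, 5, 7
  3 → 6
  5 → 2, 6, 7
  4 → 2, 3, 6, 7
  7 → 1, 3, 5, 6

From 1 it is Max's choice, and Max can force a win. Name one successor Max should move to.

A0 = {6}
A1: add {3} — 3 (Max) has 3→6.
A2: add {1} — 1 (Max) has 1→3.
A3 = A2; e.g. 2 (Min) can still go to 5. Fixed point.
From 1, successor 3 is in the attractor (rank 1); the other successor 4 is not.

3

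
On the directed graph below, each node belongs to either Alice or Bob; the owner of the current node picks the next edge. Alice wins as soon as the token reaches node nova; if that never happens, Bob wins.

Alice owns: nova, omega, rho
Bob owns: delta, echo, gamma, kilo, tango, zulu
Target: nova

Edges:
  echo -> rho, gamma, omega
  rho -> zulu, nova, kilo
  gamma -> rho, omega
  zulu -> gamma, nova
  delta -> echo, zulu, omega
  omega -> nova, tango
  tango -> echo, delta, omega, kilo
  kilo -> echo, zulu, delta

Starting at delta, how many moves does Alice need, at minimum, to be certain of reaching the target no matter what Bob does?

4

A0 = {nova}
A1: add {omega, rho} — rho (Alice) has rho→nova; omega (Alice) has omega→nova.
A2: add {gamma} — gamma (Bob): all of {rho, omega} already in.
A3: add {echo, zulu} — echo (Bob): all of {rho, gamma, omega} already in; zulu (Bob): all of {gamma, nova} already in.
A4: add {delta} — delta (Bob): all of {echo, zulu, omega} already in.
delta enters the attractor at level 4, so Alice can force the target in 4 moves from there.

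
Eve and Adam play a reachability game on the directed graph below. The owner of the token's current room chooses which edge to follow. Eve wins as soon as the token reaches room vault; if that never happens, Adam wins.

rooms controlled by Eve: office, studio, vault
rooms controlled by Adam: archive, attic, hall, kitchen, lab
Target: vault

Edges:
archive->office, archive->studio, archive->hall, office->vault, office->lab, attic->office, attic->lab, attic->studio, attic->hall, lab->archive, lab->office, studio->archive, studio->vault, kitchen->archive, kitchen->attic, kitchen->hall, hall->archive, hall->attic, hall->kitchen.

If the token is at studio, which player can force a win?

A0 = {vault}
A1: add {office, studio} — office (Eve) has office→vault; studio (Eve) has studio→vault.
A2 = A1; e.g. archive (Adam) can still go to hall. Fixed point.
studio ∈ A1, so Eve can force the target.

Eve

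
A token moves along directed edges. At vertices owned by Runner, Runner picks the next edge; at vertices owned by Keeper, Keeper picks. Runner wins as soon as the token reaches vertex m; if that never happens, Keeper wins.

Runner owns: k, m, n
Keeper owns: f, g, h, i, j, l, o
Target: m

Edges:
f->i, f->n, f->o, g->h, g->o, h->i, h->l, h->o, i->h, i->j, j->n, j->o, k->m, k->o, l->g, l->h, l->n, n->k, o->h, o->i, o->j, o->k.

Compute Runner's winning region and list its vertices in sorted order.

A0 = {m}
A1: add {k} — k (Runner) has k→m.
A2: add {n} — n (Runner) has n→k.
A3 = A2; e.g. f (Keeper) can still go to i. Fixed point.
Runner's winning region = {k, m, n}.

k, m, n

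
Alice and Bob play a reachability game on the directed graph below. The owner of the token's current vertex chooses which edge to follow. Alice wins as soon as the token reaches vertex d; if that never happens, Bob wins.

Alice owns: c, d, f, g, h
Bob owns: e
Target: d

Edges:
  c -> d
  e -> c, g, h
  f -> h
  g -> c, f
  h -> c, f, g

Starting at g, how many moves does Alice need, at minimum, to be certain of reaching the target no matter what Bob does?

2

A0 = {d}
A1: add {c} — c (Alice) has c→d.
A2: add {g, h} — g (Alice) has g→c; h (Alice) has h→c.
g enters the attractor at level 2, so Alice can force the target in 2 moves from there.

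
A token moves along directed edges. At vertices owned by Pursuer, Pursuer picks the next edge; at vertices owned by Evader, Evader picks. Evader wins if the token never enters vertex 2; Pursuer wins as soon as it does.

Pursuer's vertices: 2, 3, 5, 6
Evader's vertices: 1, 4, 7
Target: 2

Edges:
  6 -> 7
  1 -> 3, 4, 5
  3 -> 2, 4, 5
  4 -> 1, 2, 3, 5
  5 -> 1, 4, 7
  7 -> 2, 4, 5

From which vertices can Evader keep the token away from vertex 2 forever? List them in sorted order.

1, 4, 5, 6, 7

A0 = {2}
A1: add {3} — 3 (Pursuer) has 3→2.
A2 = A1; e.g. 1 (Evader) can still go to 4. Fixed point.
Pursuer's attractor = {2, 3}; Evader avoids the target exactly from the complement.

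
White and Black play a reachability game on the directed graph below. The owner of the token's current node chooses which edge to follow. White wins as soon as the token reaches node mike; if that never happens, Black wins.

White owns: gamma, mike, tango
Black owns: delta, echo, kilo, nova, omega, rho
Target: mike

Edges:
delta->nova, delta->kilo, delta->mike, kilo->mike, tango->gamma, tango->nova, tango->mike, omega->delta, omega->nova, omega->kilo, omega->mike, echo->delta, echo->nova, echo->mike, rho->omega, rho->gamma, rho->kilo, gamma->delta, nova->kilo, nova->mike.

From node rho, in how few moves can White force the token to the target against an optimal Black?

5

A0 = {mike}
A1: add {kilo, tango} — tango (White) has tango→mike; kilo (Black): all of {mike} already in.
A2: add {nova} — nova (Black): all of {kilo, mike} already in.
A3: add {delta} — delta (Black): all of {nova, kilo, mike} already in.
A4: add {echo, gamma, omega} — echo (Black): all of {delta, nova, mike} already in; omega (Black): all of {delta, nova, kilo, mike} already in; gamma (White) has gamma→delta.
A5: add {rho} — rho (Black): all of {omega, gamma, kilo} already in.
A5 = all vertices. Fixed point.
rho enters the attractor at level 5, so White can force the target in 5 moves from there.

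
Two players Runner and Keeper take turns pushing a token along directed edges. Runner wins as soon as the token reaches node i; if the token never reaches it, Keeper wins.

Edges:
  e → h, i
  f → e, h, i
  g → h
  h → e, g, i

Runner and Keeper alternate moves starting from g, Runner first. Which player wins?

Keeper

Track states (vertex, player-to-move).
A0 = {(i,Runner), (i,Keeper)}
A1: add {(e,Runner), (f,Runner), (h,Runner)}.
A2: add {(e,Keeper), (f,Keeper), (g,Keeper)}.
A3 = A2; e.g. (g,Runner) stays out. (g,Runner) never enters ⇒ Keeper avoids the target.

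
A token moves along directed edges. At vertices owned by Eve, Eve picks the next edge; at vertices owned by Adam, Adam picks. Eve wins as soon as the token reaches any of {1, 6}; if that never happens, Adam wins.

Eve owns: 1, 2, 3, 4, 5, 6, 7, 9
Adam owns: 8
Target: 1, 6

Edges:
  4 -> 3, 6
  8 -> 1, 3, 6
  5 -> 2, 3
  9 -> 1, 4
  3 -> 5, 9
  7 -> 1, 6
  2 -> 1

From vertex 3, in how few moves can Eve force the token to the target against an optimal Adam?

2

A0 = {1, 6}
A1: add {2, 4, 7, 9} — 2 (Eve) has 2→1; 4 (Eve) has 4→6; 7 (Eve) has 7→1; 9 (Eve) has 9→1.
A2: add {3, 5} — 3 (Eve) has 3→9; 5 (Eve) has 5→2.
3 enters the attractor at level 2, so Eve can force the target in 2 moves from there.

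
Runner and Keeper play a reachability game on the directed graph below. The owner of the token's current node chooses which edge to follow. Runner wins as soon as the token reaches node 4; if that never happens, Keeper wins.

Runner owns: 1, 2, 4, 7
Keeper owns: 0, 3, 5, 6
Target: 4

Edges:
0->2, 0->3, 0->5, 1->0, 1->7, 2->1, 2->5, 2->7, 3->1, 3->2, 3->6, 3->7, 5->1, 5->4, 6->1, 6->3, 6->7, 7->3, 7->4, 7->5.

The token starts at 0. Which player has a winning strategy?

A0 = {4}
A1: add {7} — 7 (Runner) has 7→4.
A2: add {1, 2} — 1 (Runner) has 1→7; 2 (Runner) has 2→7.
A3: add {5} — 5 (Keeper): all of {1, 4} already in.
A4 = A3; e.g. 0 (Keeper) can still go to 3. Fixed point.
0 never enters the attractor, so Keeper can avoid the target forever.

Keeper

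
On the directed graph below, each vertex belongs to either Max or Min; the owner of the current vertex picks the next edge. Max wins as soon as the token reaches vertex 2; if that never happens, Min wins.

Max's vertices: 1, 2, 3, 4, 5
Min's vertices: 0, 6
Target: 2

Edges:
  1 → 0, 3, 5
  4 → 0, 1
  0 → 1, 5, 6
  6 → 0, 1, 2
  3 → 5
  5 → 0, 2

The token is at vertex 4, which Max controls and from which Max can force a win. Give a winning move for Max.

A0 = {2}
A1: add {5} — 5 (Max) has 5→2.
A2: add {1, 3} — 1 (Max) has 1→5; 3 (Max) has 3→5.
A3: add {4} — 4 (Max) has 4→1.
A4 = A3; e.g. 0 (Min) can still go to 6. Fixed point.
From 4, successor 1 is in the attractor (rank 2); the other successor 0 is not.

1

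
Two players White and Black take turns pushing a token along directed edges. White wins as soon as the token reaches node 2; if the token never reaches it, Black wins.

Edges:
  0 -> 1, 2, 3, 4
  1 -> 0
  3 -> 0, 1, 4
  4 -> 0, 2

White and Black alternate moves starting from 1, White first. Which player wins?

Black

Track states (vertex, player-to-move).
A0 = {(2,White), (2,Black)}
A1: add {(0,White), (4,White)}.
A2: add {(1,Black), (4,Black)}.
A3: add {(3,White)}.
A4 = A3; e.g. (0,Black) stays out. (1,White) never enters ⇒ Black avoids the target.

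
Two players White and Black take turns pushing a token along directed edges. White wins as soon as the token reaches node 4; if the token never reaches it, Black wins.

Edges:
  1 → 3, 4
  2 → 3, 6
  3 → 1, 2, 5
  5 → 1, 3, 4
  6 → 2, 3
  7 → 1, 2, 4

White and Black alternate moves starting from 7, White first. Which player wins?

Track states (vertex, player-to-move).
A0 = {(4,White), (4,Black)}
A1: add {(1,White), (5,White), (7,White)}.
(7,White) ∈ A1 ⇒ White forces the target.

White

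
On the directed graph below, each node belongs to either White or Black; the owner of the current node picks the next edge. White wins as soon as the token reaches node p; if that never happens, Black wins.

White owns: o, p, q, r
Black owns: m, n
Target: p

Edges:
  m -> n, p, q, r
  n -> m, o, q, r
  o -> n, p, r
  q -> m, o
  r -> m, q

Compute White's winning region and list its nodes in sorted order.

A0 = {p}
A1: add {o} — o (White) has o→p.
A2: add {q} — q (White) has q→o.
A3: add {r} — r (White) has r→q.
A4 = A3; e.g. m (Black) can still go to n. Fixed point.
White's winning region = {o, p, q, r}.

o, p, q, r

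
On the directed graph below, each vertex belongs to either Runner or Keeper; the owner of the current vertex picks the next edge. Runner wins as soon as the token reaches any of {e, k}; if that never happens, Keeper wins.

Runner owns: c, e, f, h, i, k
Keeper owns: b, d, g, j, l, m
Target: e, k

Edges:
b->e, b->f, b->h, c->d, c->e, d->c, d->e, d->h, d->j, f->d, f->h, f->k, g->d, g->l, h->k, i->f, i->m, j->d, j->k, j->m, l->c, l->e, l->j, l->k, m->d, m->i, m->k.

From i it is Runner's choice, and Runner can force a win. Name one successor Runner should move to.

A0 = {e, k}
A1: add {c, f, h} — c (Runner) has c→e; f (Runner) has f→k; h (Runner) has h→k.
A2: add {b, i} — b (Keeper): all of {e, f, h} already in; i (Runner) has i→f.
A3 = A2; e.g. d (Keeper) can still go to j. Fixed point.
From i, successor f is in the attractor (rank 1); the other successor m is not.

f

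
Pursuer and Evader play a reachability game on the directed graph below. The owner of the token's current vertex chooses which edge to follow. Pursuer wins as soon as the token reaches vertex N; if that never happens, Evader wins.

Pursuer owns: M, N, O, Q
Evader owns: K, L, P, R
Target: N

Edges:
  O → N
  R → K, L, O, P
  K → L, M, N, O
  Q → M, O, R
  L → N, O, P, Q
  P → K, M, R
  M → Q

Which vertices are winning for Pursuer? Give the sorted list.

A0 = {N}
A1: add {O} — O (Pursuer) has O→N.
A2: add {Q} — Q (Pursuer) has Q→O.
A3: add {M} — M (Pursuer) has M→Q.
A4 = A3; e.g. K (Evader) can still go to L. Fixed point.
Pursuer's winning region = {M, N, O, Q}.

M, N, O, Q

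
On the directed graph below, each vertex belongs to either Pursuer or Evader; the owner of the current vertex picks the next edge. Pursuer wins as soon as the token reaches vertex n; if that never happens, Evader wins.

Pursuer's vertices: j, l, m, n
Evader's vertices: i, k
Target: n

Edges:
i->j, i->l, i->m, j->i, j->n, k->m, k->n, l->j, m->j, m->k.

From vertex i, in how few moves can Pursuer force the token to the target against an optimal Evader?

3

A0 = {n}
A1: add {j} — j (Pursuer) has j→n.
A2: add {l, m} — l (Pursuer) has l→j; m (Pursuer) has m→j.
A3: add {i, k} — i (Evader): all of {j, l, m} already in; k (Evader): all of {m, n} already in.
A3 = all vertices. Fixed point.
i enters the attractor at level 3, so Pursuer can force the target in 3 moves from there.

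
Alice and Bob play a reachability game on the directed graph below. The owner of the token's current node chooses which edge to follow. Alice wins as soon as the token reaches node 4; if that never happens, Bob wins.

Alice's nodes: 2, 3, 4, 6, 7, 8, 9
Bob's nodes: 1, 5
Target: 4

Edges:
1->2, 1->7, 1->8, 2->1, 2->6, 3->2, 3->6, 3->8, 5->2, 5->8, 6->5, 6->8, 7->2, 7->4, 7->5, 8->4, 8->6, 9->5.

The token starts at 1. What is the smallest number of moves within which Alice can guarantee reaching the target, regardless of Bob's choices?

4

A0 = {4}
A1: add {7, 8} — 7 (Alice) has 7→4; 8 (Alice) has 8→4.
A2: add {3, 6} — 3 (Alice) has 3→8; 6 (Alice) has 6→8.
A3: add {2} — 2 (Alice) has 2→6.
A4: add {1, 5} — 1 (Bob): all of {2, 7, 8} already in; 5 (Bob): all of {2, 8} already in.
1 enters the attractor at level 4, so Alice can force the target in 4 moves from there.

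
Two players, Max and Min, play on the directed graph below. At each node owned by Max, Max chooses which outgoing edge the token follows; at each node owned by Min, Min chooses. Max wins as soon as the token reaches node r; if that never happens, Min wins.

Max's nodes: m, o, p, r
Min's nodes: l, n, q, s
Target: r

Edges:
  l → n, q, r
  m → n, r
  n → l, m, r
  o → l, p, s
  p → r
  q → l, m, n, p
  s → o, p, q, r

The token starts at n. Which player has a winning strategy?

Min

A0 = {r}
A1: add {m, p} — m (Max) has m→r; p (Max) has p→r.
A2: add {o} — o (Max) has o→p.
A3 = A2; e.g. l (Min) can still go to n. Fixed point.
n never enters the attractor, so Min can avoid the target forever.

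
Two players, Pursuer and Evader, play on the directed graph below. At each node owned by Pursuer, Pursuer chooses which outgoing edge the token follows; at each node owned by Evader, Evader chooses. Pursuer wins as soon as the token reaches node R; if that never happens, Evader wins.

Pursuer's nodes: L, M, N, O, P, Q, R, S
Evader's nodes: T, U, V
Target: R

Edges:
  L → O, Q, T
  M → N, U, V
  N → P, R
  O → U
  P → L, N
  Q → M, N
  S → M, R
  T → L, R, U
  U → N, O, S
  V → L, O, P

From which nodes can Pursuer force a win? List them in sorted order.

L, M, N, P, Q, R, S

A0 = {R}
A1: add {N, S} — N (Pursuer) has N→R; S (Pursuer) has S→R.
A2: add {M, P, Q} — M (Pursuer) has M→N; P (Pursuer) has P→N; Q (Pursuer) has Q→N.
A3: add {L} — L (Pursuer) has L→Q.
A4 = A3; e.g. O (Pursuer) has no edge into A3. Fixed point.
Pursuer's winning region = {L, M, N, P, Q, R, S}.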